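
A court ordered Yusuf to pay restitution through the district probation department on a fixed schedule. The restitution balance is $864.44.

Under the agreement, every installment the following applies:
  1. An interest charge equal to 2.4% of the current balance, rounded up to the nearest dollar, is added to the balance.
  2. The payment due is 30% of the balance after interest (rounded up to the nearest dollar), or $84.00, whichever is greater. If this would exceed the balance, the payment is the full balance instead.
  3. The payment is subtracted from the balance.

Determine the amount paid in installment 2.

Installment 1: $864.44 +$21.00 interest = $885.44; pay $266.00 → $619.44
Installment 2: $619.44 +$15.00 interest = $634.44; pay $191.00 → $443.44

$191.00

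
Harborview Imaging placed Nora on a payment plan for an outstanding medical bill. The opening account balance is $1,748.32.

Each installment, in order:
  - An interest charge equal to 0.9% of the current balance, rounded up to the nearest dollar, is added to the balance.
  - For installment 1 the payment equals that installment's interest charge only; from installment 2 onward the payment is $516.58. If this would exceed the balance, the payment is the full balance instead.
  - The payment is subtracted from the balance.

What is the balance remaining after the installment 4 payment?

# | Opening | Interest | Payment | End bal
1 | $1,748.32 | $16.00 | $16.00 | $1,748.32
2 | $1,748.32 | $16.00 | $516.58 | $1,247.74
3 | $1,247.74 | $12.00 | $516.58 | $743.16
4 | $743.16 | $7.00 | $516.58 | $233.58

$233.58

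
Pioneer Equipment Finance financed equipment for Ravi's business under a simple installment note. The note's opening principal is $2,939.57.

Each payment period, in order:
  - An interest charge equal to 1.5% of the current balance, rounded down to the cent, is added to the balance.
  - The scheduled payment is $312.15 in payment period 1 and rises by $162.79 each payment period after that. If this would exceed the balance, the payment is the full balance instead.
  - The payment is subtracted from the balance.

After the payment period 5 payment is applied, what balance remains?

$0.00

Payment period 1: opening $2,939.57; interest $44.09 → $2,983.66; payment $312.15; balance $2,671.51
Payment period 2: opening $2,671.51; interest $40.07 → $2,711.58; payment $474.94; balance $2,236.64
Payment period 3: opening $2,236.64; interest $33.54 → $2,270.18; payment $637.73; balance $1,632.45
Payment period 4: opening $1,632.45; interest $24.48 → $1,656.93; payment $800.52; balance $856.41
Payment period 5: opening $856.41; interest $12.84 → $869.25; payment $869.25; balance $0.00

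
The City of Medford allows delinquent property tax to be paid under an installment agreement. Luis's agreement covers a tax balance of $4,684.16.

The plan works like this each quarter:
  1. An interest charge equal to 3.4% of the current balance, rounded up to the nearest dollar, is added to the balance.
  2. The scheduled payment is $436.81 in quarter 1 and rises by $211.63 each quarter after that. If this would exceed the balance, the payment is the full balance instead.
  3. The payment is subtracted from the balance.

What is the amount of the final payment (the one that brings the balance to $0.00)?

Quarter 1: $4,684.16 +$160.00 interest = $4,844.16; pay $436.81 → $4,407.35
Quarter 2: $4,407.35 +$150.00 interest = $4,557.35; pay $648.44 → $3,908.91
Quarter 3: $3,908.91 +$133.00 interest = $4,041.91; pay $860.07 → $3,181.84
Quarter 4: $3,181.84 +$109.00 interest = $3,290.84; pay $1,071.70 → $2,219.14
Quarter 5: $2,219.14 +$76.00 interest = $2,295.14; pay $1,283.33 → $1,011.81
Quarter 6: $1,011.81 +$35.00 interest = $1,046.81; pay $1,046.81 → $0.00

$1,046.81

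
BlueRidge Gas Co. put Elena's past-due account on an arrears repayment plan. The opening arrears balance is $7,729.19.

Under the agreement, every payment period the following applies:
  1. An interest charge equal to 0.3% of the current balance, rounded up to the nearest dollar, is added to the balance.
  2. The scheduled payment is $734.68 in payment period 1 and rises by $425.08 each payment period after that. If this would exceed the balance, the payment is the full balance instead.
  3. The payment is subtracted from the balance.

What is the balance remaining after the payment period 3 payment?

# | Opening | Interest | Payment | End bal
1 | $7,729.19 | $24.00 | $734.68 | $7,018.51
2 | $7,018.51 | $22.00 | $1,159.76 | $5,880.75
3 | $5,880.75 | $18.00 | $1,584.84 | $4,313.91

$4,313.91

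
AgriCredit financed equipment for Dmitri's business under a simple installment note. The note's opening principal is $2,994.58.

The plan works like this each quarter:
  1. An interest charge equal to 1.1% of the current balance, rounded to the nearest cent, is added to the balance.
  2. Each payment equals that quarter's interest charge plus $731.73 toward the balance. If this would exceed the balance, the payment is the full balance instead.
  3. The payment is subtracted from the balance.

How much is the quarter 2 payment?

Quarter 1: $2,994.58 +$32.94 interest = $3,027.52; pay $764.67 → $2,262.85
Quarter 2: $2,262.85 +$24.89 interest = $2,287.74; pay $756.62 → $1,531.12

$756.62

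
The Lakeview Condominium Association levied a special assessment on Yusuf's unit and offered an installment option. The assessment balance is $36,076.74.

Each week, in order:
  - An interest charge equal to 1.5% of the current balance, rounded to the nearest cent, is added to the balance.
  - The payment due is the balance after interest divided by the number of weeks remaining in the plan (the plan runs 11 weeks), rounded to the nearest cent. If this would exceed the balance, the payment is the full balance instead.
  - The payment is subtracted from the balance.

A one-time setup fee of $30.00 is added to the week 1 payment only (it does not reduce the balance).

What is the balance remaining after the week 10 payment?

Week 1: $36,076.74 +$541.15 interest = $36,617.89; pay $3,328.90 (+ $30.00 fee) → $33,288.99
Week 2: $33,288.99 +$499.33 interest = $33,788.32; pay $3,378.83 → $30,409.49
Week 3: $30,409.49 +$456.14 interest = $30,865.63; pay $3,429.51 → $27,436.12
Week 4: $27,436.12 +$411.54 interest = $27,847.66; pay $3,480.96 → $24,366.70
Week 5: $24,366.70 +$365.50 interest = $24,732.20; pay $3,533.17 → $21,199.03
Week 6: $21,199.03 +$317.99 interest = $21,517.02; pay $3,586.17 → $17,930.85
Week 7: $17,930.85 +$268.96 interest = $18,199.81; pay $3,639.96 → $14,559.85
Week 8: $14,559.85 +$218.40 interest = $14,778.25; pay $3,694.56 → $11,083.69
Week 9: $11,083.69 +$166.26 interest = $11,249.95; pay $3,749.98 → $7,499.97
Week 10: $7,499.97 +$112.50 interest = $7,612.47; pay $3,806.24 → $3,806.23

$3,806.23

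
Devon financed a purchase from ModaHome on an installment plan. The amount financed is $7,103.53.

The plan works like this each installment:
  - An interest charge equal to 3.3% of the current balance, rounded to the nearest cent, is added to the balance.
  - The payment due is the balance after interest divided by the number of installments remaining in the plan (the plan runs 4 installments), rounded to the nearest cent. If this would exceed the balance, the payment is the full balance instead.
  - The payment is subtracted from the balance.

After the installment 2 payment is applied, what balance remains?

$3,790.05

Installment 1: opening $7,103.53; interest $234.42 → $7,337.95; payment $1,834.49; balance $5,503.46
Installment 2: opening $5,503.46; interest $181.61 → $5,685.07; payment $1,895.02; balance $3,790.05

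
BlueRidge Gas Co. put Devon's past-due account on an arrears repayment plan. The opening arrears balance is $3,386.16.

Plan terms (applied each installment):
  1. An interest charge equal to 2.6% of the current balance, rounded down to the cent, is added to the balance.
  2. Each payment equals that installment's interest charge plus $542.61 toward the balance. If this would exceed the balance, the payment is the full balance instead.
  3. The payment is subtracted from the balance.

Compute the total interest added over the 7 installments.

$319.99

Installment 1: opening $3,386.16; interest $88.04 → $3,474.20; payment $630.65; balance $2,843.55
Installment 2: opening $2,843.55; interest $73.93 → $2,917.48; payment $616.54; balance $2,300.94
Installment 3: opening $2,300.94; interest $59.82 → $2,360.76; payment $602.43; balance $1,758.33
Installment 4: opening $1,758.33; interest $45.71 → $1,804.04; payment $588.32; balance $1,215.72
Installment 5: opening $1,215.72; interest $31.60 → $1,247.32; payment $574.21; balance $673.11
Installment 6: opening $673.11; interest $17.50 → $690.61; payment $560.11; balance $130.50
Installment 7: opening $130.50; interest $3.39 → $133.89; payment $133.89; balance $0.00
Total interest: $88.04 + $73.93 + $59.82 + $45.71 + $31.60 + $17.50 + $3.39 = $319.99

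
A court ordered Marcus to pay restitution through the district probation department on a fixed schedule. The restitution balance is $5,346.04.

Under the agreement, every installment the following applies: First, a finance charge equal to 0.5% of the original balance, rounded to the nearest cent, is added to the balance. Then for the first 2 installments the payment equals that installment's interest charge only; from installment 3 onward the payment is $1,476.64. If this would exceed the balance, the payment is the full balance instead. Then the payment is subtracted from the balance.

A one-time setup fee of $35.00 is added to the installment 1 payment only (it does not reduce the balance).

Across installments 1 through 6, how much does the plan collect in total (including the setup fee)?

Installment 1: opening $5,346.04; interest $26.73 → $5,372.77; payment $26.73 (+ $35.00 fee); balance $5,346.04
Installment 2: opening $5,346.04; interest $26.73 → $5,372.77; payment $26.73; balance $5,346.04
Installment 3: opening $5,346.04; interest $26.73 → $5,372.77; payment $1,476.64; balance $3,896.13
Installment 4: opening $3,896.13; interest $26.73 → $3,922.86; payment $1,476.64; balance $2,446.22
Installment 5: opening $2,446.22; interest $26.73 → $2,472.95; payment $1,476.64; balance $996.31
Installment 6: opening $996.31; interest $26.73 → $1,023.04; payment $1,023.04; balance $0.00
Total paid: $5,541.42

$5,541.42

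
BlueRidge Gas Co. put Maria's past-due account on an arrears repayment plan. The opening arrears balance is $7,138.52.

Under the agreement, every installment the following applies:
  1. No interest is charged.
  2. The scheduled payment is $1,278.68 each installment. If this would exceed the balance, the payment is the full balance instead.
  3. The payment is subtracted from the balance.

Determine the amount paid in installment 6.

$745.12

Installment 1: opening $7,138.52; payment $1,278.68; balance $5,859.84
Installment 2: opening $5,859.84; payment $1,278.68; balance $4,581.16
Installment 3: opening $4,581.16; payment $1,278.68; balance $3,302.48
Installment 4: opening $3,302.48; payment $1,278.68; balance $2,023.80
Installment 5: opening $2,023.80; payment $1,278.68; balance $745.12
Installment 6: opening $745.12; payment $745.12; balance $0.00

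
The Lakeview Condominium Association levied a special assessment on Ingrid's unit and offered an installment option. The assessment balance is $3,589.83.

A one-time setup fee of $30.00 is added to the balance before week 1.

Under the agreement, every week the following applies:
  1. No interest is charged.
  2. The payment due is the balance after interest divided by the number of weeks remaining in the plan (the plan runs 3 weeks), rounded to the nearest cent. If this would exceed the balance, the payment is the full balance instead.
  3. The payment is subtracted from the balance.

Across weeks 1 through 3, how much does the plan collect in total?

$3,619.83

# | Opening | Payment | End bal
1 | $3,619.83 | $1,206.61 | $2,413.22
2 | $2,413.22 | $1,206.61 | $1,206.61
3 | $1,206.61 | $1,206.61 | $0.00
Total paid: $3,619.83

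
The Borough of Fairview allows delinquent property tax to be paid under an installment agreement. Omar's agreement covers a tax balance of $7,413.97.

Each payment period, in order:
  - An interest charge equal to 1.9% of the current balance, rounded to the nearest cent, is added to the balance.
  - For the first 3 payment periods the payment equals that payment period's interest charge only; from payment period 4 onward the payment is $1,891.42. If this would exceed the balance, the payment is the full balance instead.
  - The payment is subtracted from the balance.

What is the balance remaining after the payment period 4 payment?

Payment period 1: opening $7,413.97; interest $140.87 → $7,554.84; payment $140.87; balance $7,413.97
Payment period 2: opening $7,413.97; interest $140.87 → $7,554.84; payment $140.87; balance $7,413.97
Payment period 3: opening $7,413.97; interest $140.87 → $7,554.84; payment $140.87; balance $7,413.97
Payment period 4: opening $7,413.97; interest $140.87 → $7,554.84; payment $1,891.42; balance $5,663.42

$5,663.42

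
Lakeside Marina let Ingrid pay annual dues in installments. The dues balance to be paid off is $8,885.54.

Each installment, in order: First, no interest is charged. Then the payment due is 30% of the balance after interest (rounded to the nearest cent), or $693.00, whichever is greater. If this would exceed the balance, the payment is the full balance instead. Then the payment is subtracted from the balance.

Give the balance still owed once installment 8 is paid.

Installment 1: $8,885.54 − $2,665.66 → $6,219.88
Installment 2: $6,219.88 − $1,865.96 → $4,353.92
Installment 3: $4,353.92 − $1,306.18 → $3,047.74
Installment 4: $3,047.74 − $914.32 → $2,133.42
Installment 5: $2,133.42 − $693.00 → $1,440.42
Installment 6: $1,440.42 − $693.00 → $747.42
Installment 7: $747.42 − $693.00 → $54.42
Installment 8: $54.42 − $54.42 → $0.00

$0.00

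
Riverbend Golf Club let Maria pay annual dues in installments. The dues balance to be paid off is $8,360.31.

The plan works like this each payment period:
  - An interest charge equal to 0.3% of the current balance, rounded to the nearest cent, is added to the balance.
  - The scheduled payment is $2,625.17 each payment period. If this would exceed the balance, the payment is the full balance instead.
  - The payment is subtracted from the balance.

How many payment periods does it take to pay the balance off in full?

Payment period 1: $8,360.31 +$25.08 interest = $8,385.39; pay $2,625.17 → $5,760.22
Payment period 2: $5,760.22 +$17.28 interest = $5,777.50; pay $2,625.17 → $3,152.33
Payment period 3: $3,152.33 +$9.46 interest = $3,161.79; pay $2,625.17 → $536.62
Payment period 4: $536.62 +$1.61 interest = $538.23; pay $538.23 → $0.00
Balance reaches $0.00 in payment period 4.

4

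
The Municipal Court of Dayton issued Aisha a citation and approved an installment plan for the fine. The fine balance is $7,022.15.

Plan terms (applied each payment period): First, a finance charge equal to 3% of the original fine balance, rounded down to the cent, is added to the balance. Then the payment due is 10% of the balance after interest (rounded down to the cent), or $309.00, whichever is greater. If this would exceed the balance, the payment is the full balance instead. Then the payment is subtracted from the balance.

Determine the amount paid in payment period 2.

$672.01

# | Opening | Interest | Payment | End bal
1 | $7,022.15 | $210.66 | $723.28 | $6,509.53
2 | $6,509.53 | $210.66 | $672.01 | $6,048.18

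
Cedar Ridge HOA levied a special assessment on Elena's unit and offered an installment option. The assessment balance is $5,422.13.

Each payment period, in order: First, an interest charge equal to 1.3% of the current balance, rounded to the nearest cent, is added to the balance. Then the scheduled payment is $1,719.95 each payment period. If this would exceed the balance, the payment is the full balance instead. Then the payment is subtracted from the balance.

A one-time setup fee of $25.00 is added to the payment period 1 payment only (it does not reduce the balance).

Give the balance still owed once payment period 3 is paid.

$409.13

Payment period 1: opening $5,422.13; interest $70.49 → $5,492.62; payment $1,719.95 (+ $25.00 fee); balance $3,772.67
Payment period 2: opening $3,772.67; interest $49.04 → $3,821.71; payment $1,719.95; balance $2,101.76
Payment period 3: opening $2,101.76; interest $27.32 → $2,129.08; payment $1,719.95; balance $409.13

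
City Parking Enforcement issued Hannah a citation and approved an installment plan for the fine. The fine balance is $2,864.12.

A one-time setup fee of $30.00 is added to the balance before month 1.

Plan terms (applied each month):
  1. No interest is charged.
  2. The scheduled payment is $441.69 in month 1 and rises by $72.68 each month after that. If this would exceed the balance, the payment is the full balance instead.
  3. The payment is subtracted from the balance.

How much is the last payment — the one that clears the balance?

Month 1: $2,894.12 − $441.69 → $2,452.43
Month 2: $2,452.43 − $514.37 → $1,938.06
Month 3: $1,938.06 − $587.05 → $1,351.01
Month 4: $1,351.01 − $659.73 → $691.28
Month 5: $691.28 − $691.28 → $0.00

$691.28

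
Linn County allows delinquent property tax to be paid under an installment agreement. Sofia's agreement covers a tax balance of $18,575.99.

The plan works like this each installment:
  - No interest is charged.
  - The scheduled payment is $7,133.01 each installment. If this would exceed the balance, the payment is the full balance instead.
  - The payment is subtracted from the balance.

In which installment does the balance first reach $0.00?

3

Installment 1: opening $18,575.99; payment $7,133.01; balance $11,442.98
Installment 2: opening $11,442.98; payment $7,133.01; balance $4,309.97
Installment 3: opening $4,309.97; payment $4,309.97; balance $0.00
Balance reaches $0.00 in installment 3.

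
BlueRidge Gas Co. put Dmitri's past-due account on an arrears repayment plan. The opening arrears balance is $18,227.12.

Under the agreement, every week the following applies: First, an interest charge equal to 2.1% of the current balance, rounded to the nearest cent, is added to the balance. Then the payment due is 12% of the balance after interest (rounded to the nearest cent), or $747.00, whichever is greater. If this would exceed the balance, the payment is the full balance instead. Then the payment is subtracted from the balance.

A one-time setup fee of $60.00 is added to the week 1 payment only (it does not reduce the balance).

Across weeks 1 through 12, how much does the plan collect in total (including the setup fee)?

$16,028.62

# | Opening | Interest | Payment | Fee | End bal
1 | $18,227.12 | $382.77 | $2,233.19 | $60.00 | $16,376.70
2 | $16,376.70 | $343.91 | $2,006.47 | — | $14,714.14
3 | $14,714.14 | $309.00 | $1,802.78 | — | $13,220.36
4 | $13,220.36 | $277.63 | $1,619.76 | — | $11,878.23
5 | $11,878.23 | $249.44 | $1,455.32 | — | $10,672.35
6 | $10,672.35 | $224.12 | $1,307.58 | — | $9,588.89
7 | $9,588.89 | $201.37 | $1,174.83 | — | $8,615.43
8 | $8,615.43 | $180.92 | $1,055.56 | — | $7,740.79
9 | $7,740.79 | $162.56 | $948.40 | — | $6,954.95
10 | $6,954.95 | $146.05 | $852.12 | — | $6,248.88
11 | $6,248.88 | $131.23 | $765.61 | — | $5,614.50
12 | $5,614.50 | $117.90 | $747.00 | — | $4,985.40
Total paid: $16,028.62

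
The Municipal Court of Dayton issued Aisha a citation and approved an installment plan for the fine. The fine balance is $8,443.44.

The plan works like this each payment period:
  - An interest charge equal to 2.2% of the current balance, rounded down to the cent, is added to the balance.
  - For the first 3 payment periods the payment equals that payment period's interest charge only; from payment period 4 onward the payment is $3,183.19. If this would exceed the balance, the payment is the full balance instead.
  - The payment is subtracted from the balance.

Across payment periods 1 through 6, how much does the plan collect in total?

$9,358.66

Payment period 1: $8,443.44 +$185.75 interest = $8,629.19; pay $185.75 → $8,443.44
Payment period 2: $8,443.44 +$185.75 interest = $8,629.19; pay $185.75 → $8,443.44
Payment period 3: $8,443.44 +$185.75 interest = $8,629.19; pay $185.75 → $8,443.44
Payment period 4: $8,443.44 +$185.75 interest = $8,629.19; pay $3,183.19 → $5,446.00
Payment period 5: $5,446.00 +$119.81 interest = $5,565.81; pay $3,183.19 → $2,382.62
Payment period 6: $2,382.62 +$52.41 interest = $2,435.03; pay $2,435.03 → $0.00
Total paid: $9,358.66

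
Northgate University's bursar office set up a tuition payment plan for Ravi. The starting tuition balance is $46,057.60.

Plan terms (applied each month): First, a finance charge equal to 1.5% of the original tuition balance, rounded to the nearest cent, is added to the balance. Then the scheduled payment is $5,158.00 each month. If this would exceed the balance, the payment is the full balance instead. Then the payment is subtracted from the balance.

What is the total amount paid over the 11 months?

Month 1: $46,057.60 +$690.86 interest = $46,748.46; pay $5,158.00 → $41,590.46
Month 2: $41,590.46 +$690.86 interest = $42,281.32; pay $5,158.00 → $37,123.32
Month 3: $37,123.32 +$690.86 interest = $37,814.18; pay $5,158.00 → $32,656.18
Month 4: $32,656.18 +$690.86 interest = $33,347.04; pay $5,158.00 → $28,189.04
Month 5: $28,189.04 +$690.86 interest = $28,879.90; pay $5,158.00 → $23,721.90
Month 6: $23,721.90 +$690.86 interest = $24,412.76; pay $5,158.00 → $19,254.76
Month 7: $19,254.76 +$690.86 interest = $19,945.62; pay $5,158.00 → $14,787.62
Month 8: $14,787.62 +$690.86 interest = $15,478.48; pay $5,158.00 → $10,320.48
Month 9: $10,320.48 +$690.86 interest = $11,011.34; pay $5,158.00 → $5,853.34
Month 10: $5,853.34 +$690.86 interest = $6,544.20; pay $5,158.00 → $1,386.20
Month 11: $1,386.20 +$690.86 interest = $2,077.06; pay $2,077.06 → $0.00
Total paid: $53,657.06

$53,657.06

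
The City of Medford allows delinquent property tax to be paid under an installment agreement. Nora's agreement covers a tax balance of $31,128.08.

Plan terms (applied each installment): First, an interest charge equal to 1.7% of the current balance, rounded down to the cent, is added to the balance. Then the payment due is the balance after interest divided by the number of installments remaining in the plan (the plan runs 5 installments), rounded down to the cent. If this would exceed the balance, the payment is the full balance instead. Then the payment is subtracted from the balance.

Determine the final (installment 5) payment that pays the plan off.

$6,773.09

Installment 1: $31,128.08 +$529.17 interest = $31,657.25; pay $6,331.45 → $25,325.80
Installment 2: $25,325.80 +$430.53 interest = $25,756.33; pay $6,439.08 → $19,317.25
Installment 3: $19,317.25 +$328.39 interest = $19,645.64; pay $6,548.54 → $13,097.10
Installment 4: $13,097.10 +$222.65 interest = $13,319.75; pay $6,659.87 → $6,659.88
Installment 5: $6,659.88 +$113.21 interest = $6,773.09; pay $6,773.09 → $0.00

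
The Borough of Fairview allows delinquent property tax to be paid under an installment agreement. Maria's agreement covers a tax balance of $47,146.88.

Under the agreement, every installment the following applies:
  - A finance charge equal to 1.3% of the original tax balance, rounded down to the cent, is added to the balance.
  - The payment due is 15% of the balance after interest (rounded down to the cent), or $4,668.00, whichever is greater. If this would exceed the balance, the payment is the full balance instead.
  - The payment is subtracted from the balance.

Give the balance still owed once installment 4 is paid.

$26,239.18

Installment 1: $47,146.88 +$612.90 interest = $47,759.78; pay $7,163.96 → $40,595.82
Installment 2: $40,595.82 +$612.90 interest = $41,208.72; pay $6,181.30 → $35,027.42
Installment 3: $35,027.42 +$612.90 interest = $35,640.32; pay $5,346.04 → $30,294.28
Installment 4: $30,294.28 +$612.90 interest = $30,907.18; pay $4,668.00 → $26,239.18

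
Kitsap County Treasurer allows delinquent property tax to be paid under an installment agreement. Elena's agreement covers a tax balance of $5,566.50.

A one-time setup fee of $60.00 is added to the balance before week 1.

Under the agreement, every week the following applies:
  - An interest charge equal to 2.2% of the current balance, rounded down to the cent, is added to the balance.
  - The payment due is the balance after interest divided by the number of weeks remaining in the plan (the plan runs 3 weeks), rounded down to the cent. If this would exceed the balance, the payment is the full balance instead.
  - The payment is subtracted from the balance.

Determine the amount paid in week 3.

$2,002.02

Week 1: opening $5,626.50; interest $123.78 → $5,750.28; payment $1,916.76; balance $3,833.52
Week 2: opening $3,833.52; interest $84.33 → $3,917.85; payment $1,958.92; balance $1,958.93
Week 3: opening $1,958.93; interest $43.09 → $2,002.02; payment $2,002.02; balance $0.00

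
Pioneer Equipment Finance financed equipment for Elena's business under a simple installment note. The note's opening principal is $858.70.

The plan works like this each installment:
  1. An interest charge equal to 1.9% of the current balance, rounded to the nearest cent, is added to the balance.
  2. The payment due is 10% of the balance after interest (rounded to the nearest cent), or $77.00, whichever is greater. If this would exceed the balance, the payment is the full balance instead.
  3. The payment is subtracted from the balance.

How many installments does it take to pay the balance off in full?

# | Opening | Interest | Payment | End bal
1 | $858.70 | $16.32 | $87.50 | $787.52
2 | $787.52 | $14.96 | $80.25 | $722.23
3 | $722.23 | $13.72 | $77.00 | $658.95
4 | $658.95 | $12.52 | $77.00 | $594.47
5 | $594.47 | $11.29 | $77.00 | $528.76
6 | $528.76 | $10.05 | $77.00 | $461.81
7 | $461.81 | $8.77 | $77.00 | $393.58
8 | $393.58 | $7.48 | $77.00 | $324.06
9 | $324.06 | $6.16 | $77.00 | $253.22
10 | $253.22 | $4.81 | $77.00 | $181.03
11 | $181.03 | $3.44 | $77.00 | $107.47
12 | $107.47 | $2.04 | $77.00 | $32.51
13 | $32.51 | $0.62 | $33.13 | $0.00
Balance reaches $0.00 in installment 13.

13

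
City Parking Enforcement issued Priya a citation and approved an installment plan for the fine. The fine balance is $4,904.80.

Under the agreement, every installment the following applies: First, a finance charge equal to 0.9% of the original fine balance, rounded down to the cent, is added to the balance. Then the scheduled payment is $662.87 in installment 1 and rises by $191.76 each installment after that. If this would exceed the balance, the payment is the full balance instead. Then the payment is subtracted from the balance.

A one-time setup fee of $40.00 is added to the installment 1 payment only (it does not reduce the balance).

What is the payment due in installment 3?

Installment 1: opening $4,904.80; interest $44.14 → $4,948.94; payment $662.87 (+ $40.00 fee); balance $4,286.07
Installment 2: opening $4,286.07; interest $44.14 → $4,330.21; payment $854.63; balance $3,475.58
Installment 3: opening $3,475.58; interest $44.14 → $3,519.72; payment $1,046.39; balance $2,473.33

$1,046.39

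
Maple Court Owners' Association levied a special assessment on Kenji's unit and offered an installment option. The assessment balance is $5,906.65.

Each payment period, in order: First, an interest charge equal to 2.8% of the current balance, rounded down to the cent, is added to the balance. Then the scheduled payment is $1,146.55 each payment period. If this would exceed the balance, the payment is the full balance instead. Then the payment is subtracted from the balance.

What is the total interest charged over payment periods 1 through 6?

$564.49

# | Opening | Interest | Payment | End bal
1 | $5,906.65 | $165.38 | $1,146.55 | $4,925.48
2 | $4,925.48 | $137.91 | $1,146.55 | $3,916.84
3 | $3,916.84 | $109.67 | $1,146.55 | $2,879.96
4 | $2,879.96 | $80.63 | $1,146.55 | $1,814.04
5 | $1,814.04 | $50.79 | $1,146.55 | $718.28
6 | $718.28 | $20.11 | $738.39 | $0.00
Total interest: $165.38 + $137.91 + $109.67 + $80.63 + $50.79 + $20.11 = $564.49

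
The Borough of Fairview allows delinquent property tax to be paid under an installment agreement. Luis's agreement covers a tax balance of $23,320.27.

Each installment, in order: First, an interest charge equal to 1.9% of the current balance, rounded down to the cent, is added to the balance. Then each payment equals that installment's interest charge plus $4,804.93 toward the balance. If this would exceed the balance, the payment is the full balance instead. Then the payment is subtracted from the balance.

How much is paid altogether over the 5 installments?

# | Opening | Interest | Payment | End bal
1 | $23,320.27 | $443.08 | $5,248.01 | $18,515.34
2 | $18,515.34 | $351.79 | $5,156.72 | $13,710.41
3 | $13,710.41 | $260.49 | $5,065.42 | $8,905.48
4 | $8,905.48 | $169.20 | $4,974.13 | $4,100.55
5 | $4,100.55 | $77.91 | $4,178.46 | $0.00
Total paid: $24,622.74

$24,622.74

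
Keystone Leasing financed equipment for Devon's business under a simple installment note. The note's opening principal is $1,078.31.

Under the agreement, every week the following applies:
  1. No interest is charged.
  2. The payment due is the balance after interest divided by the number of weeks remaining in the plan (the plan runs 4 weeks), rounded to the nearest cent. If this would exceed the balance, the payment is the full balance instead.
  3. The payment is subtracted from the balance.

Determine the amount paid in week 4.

Week 1: opening $1,078.31; payment $269.58; balance $808.73
Week 2: opening $808.73; payment $269.58; balance $539.15
Week 3: opening $539.15; payment $269.58; balance $269.57
Week 4: opening $269.57; payment $269.57; balance $0.00

$269.57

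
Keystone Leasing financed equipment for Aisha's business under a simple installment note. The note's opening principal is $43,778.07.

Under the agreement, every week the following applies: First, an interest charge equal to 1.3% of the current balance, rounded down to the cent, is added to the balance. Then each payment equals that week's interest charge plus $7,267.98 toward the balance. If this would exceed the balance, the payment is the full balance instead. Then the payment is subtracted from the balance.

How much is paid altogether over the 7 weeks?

$45,777.68

# | Opening | Interest | Payment | End bal
1 | $43,778.07 | $569.11 | $7,837.09 | $36,510.09
2 | $36,510.09 | $474.63 | $7,742.61 | $29,242.11
3 | $29,242.11 | $380.14 | $7,648.12 | $21,974.13
4 | $21,974.13 | $285.66 | $7,553.64 | $14,706.15
5 | $14,706.15 | $191.17 | $7,459.15 | $7,438.17
6 | $7,438.17 | $96.69 | $7,364.67 | $170.19
7 | $170.19 | $2.21 | $172.40 | $0.00
Total paid: $45,777.68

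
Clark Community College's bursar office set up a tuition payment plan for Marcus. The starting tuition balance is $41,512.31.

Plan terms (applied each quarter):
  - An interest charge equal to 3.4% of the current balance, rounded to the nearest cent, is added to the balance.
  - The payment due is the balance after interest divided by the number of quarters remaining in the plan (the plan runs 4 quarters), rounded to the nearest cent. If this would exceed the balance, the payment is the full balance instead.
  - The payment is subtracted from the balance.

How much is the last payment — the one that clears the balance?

# | Opening | Interest | Payment | End bal
1 | $41,512.31 | $1,411.42 | $10,730.93 | $32,192.80
2 | $32,192.80 | $1,094.56 | $11,095.79 | $22,191.57
3 | $22,191.57 | $754.51 | $11,473.04 | $11,473.04
4 | $11,473.04 | $390.08 | $11,863.12 | $0.00

$11,863.12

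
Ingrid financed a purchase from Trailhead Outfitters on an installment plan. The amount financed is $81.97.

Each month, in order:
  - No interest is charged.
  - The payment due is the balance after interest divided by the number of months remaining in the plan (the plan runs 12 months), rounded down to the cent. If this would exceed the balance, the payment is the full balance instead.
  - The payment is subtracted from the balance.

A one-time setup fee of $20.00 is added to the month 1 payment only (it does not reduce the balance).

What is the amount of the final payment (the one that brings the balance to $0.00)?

$6.84

Month 1: opening $81.97; payment $6.83 (+ $20.00 fee); balance $75.14
Month 2: opening $75.14; payment $6.83; balance $68.31
Month 3: opening $68.31; payment $6.83; balance $61.48
Month 4: opening $61.48; payment $6.83; balance $54.65
Month 5: opening $54.65; payment $6.83; balance $47.82
Month 6: opening $47.82; payment $6.83; balance $40.99
Month 7: opening $40.99; payment $6.83; balance $34.16
Month 8: opening $34.16; payment $6.83; balance $27.33
Month 9: opening $27.33; payment $6.83; balance $20.50
Month 10: opening $20.50; payment $6.83; balance $13.67
Month 11: opening $13.67; payment $6.83; balance $6.84
Month 12: opening $6.84; payment $6.84; balance $0.00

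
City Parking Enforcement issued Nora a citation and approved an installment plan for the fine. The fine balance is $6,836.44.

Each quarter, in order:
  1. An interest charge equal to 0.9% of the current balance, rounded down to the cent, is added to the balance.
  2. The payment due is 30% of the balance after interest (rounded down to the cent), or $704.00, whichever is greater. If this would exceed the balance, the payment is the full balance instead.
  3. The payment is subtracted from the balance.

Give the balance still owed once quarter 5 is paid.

Quarter 1: opening $6,836.44; interest $61.52 → $6,897.96; payment $2,069.38; balance $4,828.58
Quarter 2: opening $4,828.58; interest $43.45 → $4,872.03; payment $1,461.60; balance $3,410.43
Quarter 3: opening $3,410.43; interest $30.69 → $3,441.12; payment $1,032.33; balance $2,408.79
Quarter 4: opening $2,408.79; interest $21.67 → $2,430.46; payment $729.13; balance $1,701.33
Quarter 5: opening $1,701.33; interest $15.31 → $1,716.64; payment $704.00; balance $1,012.64

$1,012.64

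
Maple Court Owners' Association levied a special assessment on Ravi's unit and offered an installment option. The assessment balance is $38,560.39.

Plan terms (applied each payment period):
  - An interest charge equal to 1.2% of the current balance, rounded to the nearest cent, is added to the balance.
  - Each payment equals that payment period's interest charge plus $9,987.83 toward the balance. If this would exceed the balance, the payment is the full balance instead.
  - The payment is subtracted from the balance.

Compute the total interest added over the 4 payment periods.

$1,131.77

# | Opening | Interest | Payment | End bal
1 | $38,560.39 | $462.72 | $10,450.55 | $28,572.56
2 | $28,572.56 | $342.87 | $10,330.70 | $18,584.73
3 | $18,584.73 | $223.02 | $10,210.85 | $8,596.90
4 | $8,596.90 | $103.16 | $8,700.06 | $0.00
Total interest: $462.72 + $342.87 + $223.02 + $103.16 = $1,131.77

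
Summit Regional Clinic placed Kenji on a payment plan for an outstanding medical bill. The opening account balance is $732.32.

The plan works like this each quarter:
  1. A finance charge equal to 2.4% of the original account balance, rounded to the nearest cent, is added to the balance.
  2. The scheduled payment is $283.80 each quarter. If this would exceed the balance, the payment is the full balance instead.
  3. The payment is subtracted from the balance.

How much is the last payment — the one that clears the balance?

Quarter 1: $732.32 +$17.58 interest = $749.90; pay $283.80 → $466.10
Quarter 2: $466.10 +$17.58 interest = $483.68; pay $283.80 → $199.88
Quarter 3: $199.88 +$17.58 interest = $217.46; pay $217.46 → $0.00

$217.46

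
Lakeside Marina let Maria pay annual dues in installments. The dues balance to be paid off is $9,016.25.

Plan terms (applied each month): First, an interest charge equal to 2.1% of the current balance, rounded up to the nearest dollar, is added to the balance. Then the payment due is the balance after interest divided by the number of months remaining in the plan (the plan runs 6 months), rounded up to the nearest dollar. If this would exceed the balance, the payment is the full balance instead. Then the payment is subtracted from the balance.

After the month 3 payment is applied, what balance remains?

$4,798.25

Month 1: $9,016.25 +$190.00 interest = $9,206.25; pay $1,535.00 → $7,671.25
Month 2: $7,671.25 +$162.00 interest = $7,833.25; pay $1,567.00 → $6,266.25
Month 3: $6,266.25 +$132.00 interest = $6,398.25; pay $1,600.00 → $4,798.25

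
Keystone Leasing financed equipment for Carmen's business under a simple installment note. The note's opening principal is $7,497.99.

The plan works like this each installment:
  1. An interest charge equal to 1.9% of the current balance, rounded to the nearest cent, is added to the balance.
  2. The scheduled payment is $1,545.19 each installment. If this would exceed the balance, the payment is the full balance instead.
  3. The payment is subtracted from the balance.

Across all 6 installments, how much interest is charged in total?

Installment 1: opening $7,497.99; interest $142.46 → $7,640.45; payment $1,545.19; balance $6,095.26
Installment 2: opening $6,095.26; interest $115.81 → $6,211.07; payment $1,545.19; balance $4,665.88
Installment 3: opening $4,665.88; interest $88.65 → $4,754.53; payment $1,545.19; balance $3,209.34
Installment 4: opening $3,209.34; interest $60.98 → $3,270.32; payment $1,545.19; balance $1,725.13
Installment 5: opening $1,725.13; interest $32.78 → $1,757.91; payment $1,545.19; balance $212.72
Installment 6: opening $212.72; interest $4.04 → $216.76; payment $216.76; balance $0.00
Total interest: $142.46 + $115.81 + $88.65 + $60.98 + $32.78 + $4.04 = $444.72

$444.72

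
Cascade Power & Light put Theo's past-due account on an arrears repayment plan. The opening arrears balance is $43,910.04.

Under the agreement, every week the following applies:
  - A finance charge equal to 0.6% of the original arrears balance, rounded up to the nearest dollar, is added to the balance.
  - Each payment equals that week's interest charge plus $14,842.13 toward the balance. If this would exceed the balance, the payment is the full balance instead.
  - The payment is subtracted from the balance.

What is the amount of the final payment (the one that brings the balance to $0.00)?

Week 1: $43,910.04 +$264.00 interest = $44,174.04; pay $15,106.13 → $29,067.91
Week 2: $29,067.91 +$264.00 interest = $29,331.91; pay $15,106.13 → $14,225.78
Week 3: $14,225.78 +$264.00 interest = $14,489.78; pay $14,489.78 → $0.00

$14,489.78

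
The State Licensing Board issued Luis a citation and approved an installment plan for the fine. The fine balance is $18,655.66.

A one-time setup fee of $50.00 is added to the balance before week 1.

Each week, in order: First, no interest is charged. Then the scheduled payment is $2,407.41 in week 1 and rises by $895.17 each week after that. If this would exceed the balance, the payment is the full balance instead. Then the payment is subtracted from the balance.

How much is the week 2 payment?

$3,302.58

Week 1: opening $18,705.66; payment $2,407.41; balance $16,298.25
Week 2: opening $16,298.25; payment $3,302.58; balance $12,995.67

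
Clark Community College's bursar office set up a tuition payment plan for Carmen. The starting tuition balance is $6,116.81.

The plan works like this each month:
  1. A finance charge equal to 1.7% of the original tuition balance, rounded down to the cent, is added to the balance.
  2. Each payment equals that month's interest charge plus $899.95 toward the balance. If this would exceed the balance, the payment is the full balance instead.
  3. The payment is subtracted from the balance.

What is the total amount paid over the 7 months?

Month 1: opening $6,116.81; interest $103.98 → $6,220.79; payment $1,003.93; balance $5,216.86
Month 2: opening $5,216.86; interest $103.98 → $5,320.84; payment $1,003.93; balance $4,316.91
Month 3: opening $4,316.91; interest $103.98 → $4,420.89; payment $1,003.93; balance $3,416.96
Month 4: opening $3,416.96; interest $103.98 → $3,520.94; payment $1,003.93; balance $2,517.01
Month 5: opening $2,517.01; interest $103.98 → $2,620.99; payment $1,003.93; balance $1,617.06
Month 6: opening $1,617.06; interest $103.98 → $1,721.04; payment $1,003.93; balance $717.11
Month 7: opening $717.11; interest $103.98 → $821.09; payment $821.09; balance $0.00
Total paid: $6,844.67

$6,844.67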